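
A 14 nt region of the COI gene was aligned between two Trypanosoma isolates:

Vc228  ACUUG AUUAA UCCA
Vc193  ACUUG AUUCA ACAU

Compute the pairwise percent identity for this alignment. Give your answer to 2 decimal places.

71.43%

Differing sites — 9:A/C; 11:U/A; 13:C/A; 14:A/U.
10 of the 14 sites match, so the percent identity is 10/14 × 100 = 71.43%.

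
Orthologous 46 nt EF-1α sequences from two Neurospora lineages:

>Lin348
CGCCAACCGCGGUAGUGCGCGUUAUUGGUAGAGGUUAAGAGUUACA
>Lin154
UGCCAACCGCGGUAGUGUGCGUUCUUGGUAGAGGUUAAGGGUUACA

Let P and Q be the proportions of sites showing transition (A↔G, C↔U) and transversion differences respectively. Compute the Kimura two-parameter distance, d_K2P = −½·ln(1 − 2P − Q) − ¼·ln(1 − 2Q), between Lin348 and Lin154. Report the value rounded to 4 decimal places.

0.0937

The sequences differ at positions 1 (C/U, transition), 18 (C/U, transition), 24 (A/C, transversion), 40 (A/G, transition).
Of the 4 differences, 3 transitions and 1 transversion over 46 sites: P = 3/46 = 0.065217, Q = 1/46 = 0.021739.
d = −0.5·ln(0.847827) − 0.25·ln(0.956522) = −0.5·(-0.165079) − 0.25·(-0.044451) = 0.0937.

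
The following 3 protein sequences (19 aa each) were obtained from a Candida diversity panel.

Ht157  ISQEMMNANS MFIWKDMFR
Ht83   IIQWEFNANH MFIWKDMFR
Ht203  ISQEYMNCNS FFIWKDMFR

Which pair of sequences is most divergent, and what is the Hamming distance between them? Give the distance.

7

Pairwise Hamming distances:
  Ht157 vs Ht83: 5
  Ht157 vs Ht203: 3
  Ht83 vs Ht203: 7
The largest is 7, between Ht83 and Ht203.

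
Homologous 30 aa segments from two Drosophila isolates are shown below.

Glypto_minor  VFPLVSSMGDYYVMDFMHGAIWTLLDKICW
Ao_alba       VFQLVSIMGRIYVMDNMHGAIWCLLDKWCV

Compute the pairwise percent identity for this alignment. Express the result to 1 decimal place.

73.3%

Differing sites — 3:P/Q; 7:S/I; 10:D/R; 11:Y/I; 16:F/N; 23:T/C; 28:I/W; 30:W/V.
22 of the 30 sites match, so the percent identity is 22/30 × 100 = 73.3%.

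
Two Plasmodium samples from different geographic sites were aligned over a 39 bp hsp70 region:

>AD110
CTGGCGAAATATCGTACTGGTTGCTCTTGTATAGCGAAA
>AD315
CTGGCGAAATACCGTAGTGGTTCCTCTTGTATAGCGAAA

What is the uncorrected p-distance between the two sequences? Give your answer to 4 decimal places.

Differing sites — 12:T/C; 17:C/G; 23:G/C.
There are 3 differences over 39 sites, so p = 3/39 = 0.0769.

0.0769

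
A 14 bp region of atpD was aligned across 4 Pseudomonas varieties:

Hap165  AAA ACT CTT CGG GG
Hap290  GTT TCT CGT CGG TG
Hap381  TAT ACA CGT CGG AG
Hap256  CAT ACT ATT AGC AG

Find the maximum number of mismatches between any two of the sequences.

Pairwise Hamming distances:
  Hap165 vs Hap290: 6
  Hap165 vs Hap381: 5
  Hap165 vs Hap256: 6
  Hap290 vs Hap381: 5
  Hap290 vs Hap256: 8
  Hap381 vs Hap256: 6
The largest is 8, between Hap290 and Hap256.

8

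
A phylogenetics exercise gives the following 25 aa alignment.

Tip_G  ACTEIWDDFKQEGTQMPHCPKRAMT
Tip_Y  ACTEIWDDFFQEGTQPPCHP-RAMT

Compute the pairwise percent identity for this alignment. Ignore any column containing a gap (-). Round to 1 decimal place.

Excluding the 1 gap column leaves 24 comparable sites.
The sequences differ at positions 10 (K/F), 16 (M/P), 18 (H/C), 19 (C/H).
20 of the 24 comparable sites match, so the percent identity is 20/24 × 100 = 83.3%.

83.3%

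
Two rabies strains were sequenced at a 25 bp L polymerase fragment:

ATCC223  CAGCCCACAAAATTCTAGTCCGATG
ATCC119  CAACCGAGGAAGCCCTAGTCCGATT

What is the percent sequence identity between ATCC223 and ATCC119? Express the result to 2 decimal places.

Differing sites — 3:G/A; 6:C/G; 8:C/G; 9:A/G; 12:A/G; 13:T/C; 14:T/C; 25:G/T.
17 of the 25 sites match, so the percent identity is 17/25 × 100 = 68.00%.

68.00%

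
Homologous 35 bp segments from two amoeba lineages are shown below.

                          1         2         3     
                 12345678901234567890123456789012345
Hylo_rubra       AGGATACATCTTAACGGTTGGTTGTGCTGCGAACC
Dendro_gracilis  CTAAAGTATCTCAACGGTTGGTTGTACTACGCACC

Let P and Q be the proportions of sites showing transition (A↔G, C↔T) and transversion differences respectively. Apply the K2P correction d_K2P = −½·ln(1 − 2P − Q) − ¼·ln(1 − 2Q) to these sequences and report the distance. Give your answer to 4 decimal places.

Mismatches occur at site 1 (A↔C, transversion), site 2 (G↔T, transversion), site 3 (G↔A, transition), site 5 (T↔A, transversion), site 6 (A↔G, transition), site 7 (C↔T, transition), site 12 (T↔C, transition), site 26 (G↔A, transition), site 29 (G↔A, transition), site 32 (A↔C, transversion).
Of the 10 differences, 6 transitions and 4 transversions over 35 sites: P = 6/35 = 0.171429, Q = 4/35 = 0.114286.
d = −0.5·ln(0.542856) − 0.25·ln(0.771428) = −0.5·(-0.610911) − 0.25·(-0.259512) = 0.3703.

0.3703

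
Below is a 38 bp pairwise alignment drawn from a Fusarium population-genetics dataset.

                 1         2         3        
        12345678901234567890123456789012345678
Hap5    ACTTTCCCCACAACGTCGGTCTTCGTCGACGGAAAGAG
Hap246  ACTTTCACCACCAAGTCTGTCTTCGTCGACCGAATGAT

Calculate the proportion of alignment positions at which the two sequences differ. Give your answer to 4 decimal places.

0.1842

The sequences differ at positions 7 (C/A), 12 (A/C), 14 (C/A), 18 (G/T), 31 (G/C), 35 (A/T), 38 (G/T).
There are 7 differences over 38 sites, so p = 7/38 = 0.1842.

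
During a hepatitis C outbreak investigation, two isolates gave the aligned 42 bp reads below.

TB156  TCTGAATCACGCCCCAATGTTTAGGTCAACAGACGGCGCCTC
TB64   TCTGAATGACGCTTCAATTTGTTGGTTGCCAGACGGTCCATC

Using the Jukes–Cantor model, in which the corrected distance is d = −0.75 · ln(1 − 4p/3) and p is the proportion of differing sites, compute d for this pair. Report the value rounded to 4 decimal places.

Differing sites — 8:C/G; 13:C/T; 14:C/T; 19:G/T; 21:T/G; 23:A/T; 27:C/T; 28:A/G; 29:A/C; 37:C/T; 38:G/C; 40:C/A.
p = 12/42 = 0.285714.
d = −0.75 · ln(1 − (4/3)·0.285714) = −0.75 · ln(0.619048) = −0.75 · (-0.479572) = 0.3597.

0.3597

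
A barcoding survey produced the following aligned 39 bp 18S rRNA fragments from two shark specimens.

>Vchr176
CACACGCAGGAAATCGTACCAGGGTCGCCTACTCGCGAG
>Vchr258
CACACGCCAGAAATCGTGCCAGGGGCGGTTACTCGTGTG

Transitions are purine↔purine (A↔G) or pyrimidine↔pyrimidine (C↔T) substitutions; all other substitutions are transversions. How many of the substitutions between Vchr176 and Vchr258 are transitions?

4

The sequences differ at positions 8 (A/C, transversion), 9 (G/A, transition), 18 (A/G, transition), 25 (T/G, transversion), 28 (C/G, transversion), 29 (C/T, transition), 36 (C/T, transition), 38 (A/T, transversion).
Of the 8 differences, 4 transitions and 4 transversions, so the answer is 4.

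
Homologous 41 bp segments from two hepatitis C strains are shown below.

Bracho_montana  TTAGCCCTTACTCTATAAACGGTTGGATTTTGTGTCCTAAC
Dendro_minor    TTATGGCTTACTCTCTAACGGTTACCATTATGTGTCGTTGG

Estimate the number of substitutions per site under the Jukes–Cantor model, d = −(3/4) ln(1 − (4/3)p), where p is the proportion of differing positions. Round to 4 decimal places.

0.5018

Mismatches occur at site 4 (G/T), site 5 (C/G), site 6 (C/G), site 15 (A/C), site 19 (A/C), site 20 (C/G), site 22 (G/T), site 24 (T/A), site 25 (G/C), site 26 (G/C), site 30 (T/A), site 37 (C/G), site 39 (A/T), site 40 (A/G), site 41 (C/G).
p = 15/41 = 0.365854.
d = −0.75 · ln(1 − (4/3)·0.365854) = −0.75 · ln(0.512195) = −0.75 · (-0.669050) = 0.5018.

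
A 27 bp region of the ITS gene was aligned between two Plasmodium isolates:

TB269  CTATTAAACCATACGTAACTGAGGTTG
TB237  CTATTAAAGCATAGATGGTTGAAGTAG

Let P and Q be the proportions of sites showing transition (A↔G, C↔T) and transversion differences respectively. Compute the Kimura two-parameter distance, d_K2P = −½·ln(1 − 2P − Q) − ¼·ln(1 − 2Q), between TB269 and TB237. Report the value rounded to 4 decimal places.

0.3912

The sequences differ at positions 9 (C/G, transversion), 14 (C/G, transversion), 15 (G/A, transition), 17 (A/G, transition), 18 (A/G, transition), 19 (C/T, transition), 23 (G/A, transition), 26 (T/A, transversion).
Of the 8 differences, 5 transitions and 3 transversions over 27 sites: P = 5/27 = 0.185185, Q = 3/27 = 0.111111.
d = −0.5·ln(0.518519) − 0.25·ln(0.777778) = −0.5·(-0.656779) − 0.25·(-0.251314) = 0.3912.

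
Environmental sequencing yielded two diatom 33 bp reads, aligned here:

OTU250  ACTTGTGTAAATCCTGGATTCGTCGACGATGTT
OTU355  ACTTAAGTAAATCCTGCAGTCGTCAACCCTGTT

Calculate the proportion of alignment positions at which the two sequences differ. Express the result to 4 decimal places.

The sequences differ at positions 5 (G/A), 6 (T/A), 17 (G/C), 19 (T/G), 25 (G/A), 28 (G/C), 29 (A/C).
There are 7 differences over 33 sites, so p = 7/33 = 0.2121.

0.2121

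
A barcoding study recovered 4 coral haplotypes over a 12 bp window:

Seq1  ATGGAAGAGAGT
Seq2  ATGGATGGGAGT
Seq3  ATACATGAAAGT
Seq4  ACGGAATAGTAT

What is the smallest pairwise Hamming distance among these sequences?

2

Pairwise Hamming distances:
  Seq1 vs Seq2: 2
  Seq1 vs Seq3: 4
  Seq1 vs Seq4: 4
  Seq2 vs Seq3: 4
  Seq2 vs Seq4: 6
  Seq3 vs Seq4: 8
The smallest is 2, between Seq1 and Seq2.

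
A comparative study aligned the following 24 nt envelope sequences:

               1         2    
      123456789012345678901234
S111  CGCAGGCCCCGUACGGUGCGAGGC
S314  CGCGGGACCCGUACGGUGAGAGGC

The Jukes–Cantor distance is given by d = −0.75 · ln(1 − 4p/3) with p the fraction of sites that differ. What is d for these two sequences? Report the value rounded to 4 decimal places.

The sequences differ at positions 4 (A/G), 7 (C/A), 19 (C/A).
p = 3/24 = 0.125000.
d = −0.75 · ln(1 − (4/3)·0.125000) = −0.75 · ln(0.833333) = −0.75 · (-0.182322) = 0.1367.

0.1367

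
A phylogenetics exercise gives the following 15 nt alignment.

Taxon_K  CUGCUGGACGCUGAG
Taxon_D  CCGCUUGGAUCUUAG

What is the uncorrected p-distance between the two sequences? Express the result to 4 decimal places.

0.4000

Differing sites — 2:U/C; 6:G/U; 8:A/G; 9:C/A; 10:G/U; 13:G/U.
There are 6 differences over 15 sites, so p = 6/15 = 0.4000.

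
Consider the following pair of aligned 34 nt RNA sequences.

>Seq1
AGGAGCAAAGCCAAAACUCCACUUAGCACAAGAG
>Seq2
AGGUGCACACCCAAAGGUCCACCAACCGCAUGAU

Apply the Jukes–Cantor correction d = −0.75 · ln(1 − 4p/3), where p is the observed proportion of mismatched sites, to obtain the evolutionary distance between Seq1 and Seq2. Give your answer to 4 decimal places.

Mismatches occur at site 4 (A↔U), site 8 (A↔C), site 10 (G↔C), site 16 (A↔G), site 17 (C↔G), site 23 (U↔C), site 24 (U↔A), site 26 (G↔C), site 28 (A↔G), site 31 (A↔U), site 34 (G↔U).
p = 11/34 = 0.323529.
d = −0.75 · ln(1 − (4/3)·0.323529) = −0.75 · ln(0.568628) = −0.75 · (-0.564529) = 0.4234.

0.4234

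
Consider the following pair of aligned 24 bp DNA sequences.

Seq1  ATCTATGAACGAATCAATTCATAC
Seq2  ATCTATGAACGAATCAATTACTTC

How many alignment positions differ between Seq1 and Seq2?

3

The sequences differ at positions 20 (C/A), 21 (A/C), 23 (A/T).
That gives 3 mismatches out of 24 aligned sites, so the Hamming distance is 3.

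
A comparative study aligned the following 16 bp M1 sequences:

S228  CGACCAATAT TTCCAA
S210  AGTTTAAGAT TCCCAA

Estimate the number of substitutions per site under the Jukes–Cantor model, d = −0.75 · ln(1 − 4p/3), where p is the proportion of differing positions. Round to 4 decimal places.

Differing sites — 1:C/A; 3:A/T; 4:C/T; 5:C/T; 8:T/G; 12:T/C.
p = 6/16 = 0.375000.
d = −0.75 · ln(1 − (4/3)·0.375000) = −0.75 · ln(0.500000) = −0.75 · (-0.693147) = 0.5199.

0.5199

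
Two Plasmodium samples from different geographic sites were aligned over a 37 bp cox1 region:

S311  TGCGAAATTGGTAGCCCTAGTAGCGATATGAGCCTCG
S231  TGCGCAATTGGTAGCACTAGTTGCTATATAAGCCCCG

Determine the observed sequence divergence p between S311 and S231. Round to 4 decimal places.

The sequences differ at positions 5 (A/C), 16 (C/A), 22 (A/T), 25 (G/T), 30 (G/A), 35 (T/C).
There are 6 differences over 37 sites, so p = 6/37 = 0.1622.

0.1622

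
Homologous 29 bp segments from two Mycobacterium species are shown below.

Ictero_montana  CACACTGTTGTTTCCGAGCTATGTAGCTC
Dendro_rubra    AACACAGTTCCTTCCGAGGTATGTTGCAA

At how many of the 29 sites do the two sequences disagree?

8

Mismatches occur at site 1 (C/A), site 6 (T/A), site 10 (G/C), site 11 (T/C), site 19 (C/G), site 25 (A/T), site 28 (T/A), site 29 (C/A).
That gives 8 mismatches out of 29 aligned sites, so the Hamming distance is 8.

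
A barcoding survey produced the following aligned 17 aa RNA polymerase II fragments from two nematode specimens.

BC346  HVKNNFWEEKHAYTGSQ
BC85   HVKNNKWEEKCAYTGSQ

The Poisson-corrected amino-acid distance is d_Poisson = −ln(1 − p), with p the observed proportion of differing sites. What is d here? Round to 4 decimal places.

Differing sites — 6:F/K; 11:H/C.
p = 2/17 = 0.117647.
d = −ln(1 − 0.117647) = −ln(0.882353) = 0.1252.

0.1252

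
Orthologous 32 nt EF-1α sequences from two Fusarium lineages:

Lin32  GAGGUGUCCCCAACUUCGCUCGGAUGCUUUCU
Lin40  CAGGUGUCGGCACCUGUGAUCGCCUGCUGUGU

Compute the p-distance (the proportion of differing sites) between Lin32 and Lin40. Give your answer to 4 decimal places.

0.3438

Differing sites — 1:G/C; 9:C/G; 10:C/G; 13:A/C; 16:U/G; 17:C/U; 19:C/A; 23:G/C; 24:A/C; 29:U/G; 31:C/G.
There are 11 differences over 32 sites, so p = 11/32 = 0.3438.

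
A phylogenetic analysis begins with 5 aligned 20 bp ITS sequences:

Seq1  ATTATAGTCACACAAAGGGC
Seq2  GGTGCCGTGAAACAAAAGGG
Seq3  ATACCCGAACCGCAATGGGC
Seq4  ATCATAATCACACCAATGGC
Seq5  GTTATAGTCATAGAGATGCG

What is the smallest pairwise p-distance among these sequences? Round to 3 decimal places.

0.200

Pairwise Hamming distances:
  Seq1 vs Seq2: 9
  Seq1 vs Seq3: 9
  Seq1 vs Seq4: 4
  Seq1 vs Seq5: 7
  Seq2 vs Seq3: 12
  Seq2 vs Seq4: 12
  Seq2 vs Seq5: 10
  Seq3 vs Seq4: 12
  Seq3 vs Seq5: 16
  Seq4 vs Seq5: 9
The smallest is 4 mismatches, between Seq1 and Seq4; p = 4/20 = 0.200.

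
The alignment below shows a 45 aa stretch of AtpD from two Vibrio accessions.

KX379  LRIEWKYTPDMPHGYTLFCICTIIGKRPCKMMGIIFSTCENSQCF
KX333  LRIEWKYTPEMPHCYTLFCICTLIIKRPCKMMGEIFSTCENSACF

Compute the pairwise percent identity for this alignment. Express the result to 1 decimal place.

Mismatches occur at site 10 (D↔E), site 14 (G↔C), site 23 (I↔L), site 25 (G↔I), site 34 (I↔E), site 43 (Q↔A).
39 of the 45 sites match, so the percent identity is 39/45 × 100 = 86.7%.

86.7%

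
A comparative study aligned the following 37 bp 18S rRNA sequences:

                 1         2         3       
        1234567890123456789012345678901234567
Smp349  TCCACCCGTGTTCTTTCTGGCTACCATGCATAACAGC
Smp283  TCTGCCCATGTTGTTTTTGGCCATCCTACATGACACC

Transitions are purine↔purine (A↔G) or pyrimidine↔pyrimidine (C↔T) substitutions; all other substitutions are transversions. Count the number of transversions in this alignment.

The sequences differ at positions 3 (C/T, transition), 4 (A/G, transition), 8 (G/A, transition), 13 (C/G, transversion), 17 (C/T, transition), 22 (T/C, transition), 24 (C/T, transition), 26 (A/C, transversion), 28 (G/A, transition), 32 (A/G, transition), 36 (G/C, transversion).
Of the 11 differences, 8 transitions and 3 transversions, so the answer is 3.

3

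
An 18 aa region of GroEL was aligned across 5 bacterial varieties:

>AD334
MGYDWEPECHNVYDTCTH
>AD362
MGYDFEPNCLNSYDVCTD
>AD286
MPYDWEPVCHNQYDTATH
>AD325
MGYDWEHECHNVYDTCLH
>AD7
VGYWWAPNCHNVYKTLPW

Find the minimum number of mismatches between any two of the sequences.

2

Pairwise Hamming distances:
  AD334 vs AD362: 6
  AD334 vs AD286: 4
  AD334 vs AD325: 2
  AD334 vs AD7: 8
  AD362 vs AD286: 8
  AD362 vs AD325: 8
  AD362 vs AD7: 11
  AD286 vs AD325: 6
  AD286 vs AD7: 10
  AD325 vs AD7: 9
The smallest is 2, between AD334 and AD325.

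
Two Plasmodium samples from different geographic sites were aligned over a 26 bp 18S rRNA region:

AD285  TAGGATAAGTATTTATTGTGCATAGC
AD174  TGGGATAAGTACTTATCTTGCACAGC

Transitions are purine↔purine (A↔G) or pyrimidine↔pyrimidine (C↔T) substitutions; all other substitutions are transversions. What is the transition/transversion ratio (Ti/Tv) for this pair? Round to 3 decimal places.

4.000

The sequences differ at positions 2 (A/G, transition), 12 (T/C, transition), 17 (T/C, transition), 18 (G/T, transversion), 23 (T/C, transition).
Of the 5 differences, 4 transitions and 1 transversion, so Ti/Tv = 4/1 = 4.000.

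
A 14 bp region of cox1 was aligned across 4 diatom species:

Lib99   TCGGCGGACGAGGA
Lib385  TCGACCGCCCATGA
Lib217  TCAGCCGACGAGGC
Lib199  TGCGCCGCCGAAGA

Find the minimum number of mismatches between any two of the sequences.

Pairwise Hamming distances:
  Lib99 vs Lib385: 5
  Lib99 vs Lib217: 3
  Lib99 vs Lib199: 5
  Lib385 vs Lib217: 6
  Lib385 vs Lib199: 5
  Lib217 vs Lib199: 5
The smallest is 3, between Lib99 and Lib217.

3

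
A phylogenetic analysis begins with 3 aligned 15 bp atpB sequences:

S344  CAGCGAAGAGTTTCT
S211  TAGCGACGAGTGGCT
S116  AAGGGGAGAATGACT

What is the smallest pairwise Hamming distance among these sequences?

Pairwise Hamming distances:
  S344 vs S211: 4
  S344 vs S116: 6
  S211 vs S116: 6
The smallest is 4, between S344 and S211.

4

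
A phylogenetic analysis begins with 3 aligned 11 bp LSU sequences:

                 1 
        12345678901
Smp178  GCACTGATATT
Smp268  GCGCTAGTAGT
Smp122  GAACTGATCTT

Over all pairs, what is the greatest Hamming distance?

6

Pairwise Hamming distances:
  Smp178 vs Smp268: 4
  Smp178 vs Smp122: 2
  Smp268 vs Smp122: 6
The largest is 6, between Smp268 and Smp122.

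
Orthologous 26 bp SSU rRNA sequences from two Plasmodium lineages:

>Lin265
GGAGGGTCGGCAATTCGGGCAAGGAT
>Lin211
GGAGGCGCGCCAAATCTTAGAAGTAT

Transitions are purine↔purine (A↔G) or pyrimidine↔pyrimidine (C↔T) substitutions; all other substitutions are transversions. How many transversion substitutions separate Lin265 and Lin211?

Mismatches occur at site 6 (G↔C, transversion), site 7 (T↔G, transversion), site 10 (G↔C, transversion), site 14 (T↔A, transversion), site 17 (G↔T, transversion), site 18 (G↔T, transversion), site 19 (G↔A, transition), site 20 (C↔G, transversion), site 24 (G↔T, transversion).
Of the 9 differences, 1 transition and 8 transversions, so the answer is 8.

8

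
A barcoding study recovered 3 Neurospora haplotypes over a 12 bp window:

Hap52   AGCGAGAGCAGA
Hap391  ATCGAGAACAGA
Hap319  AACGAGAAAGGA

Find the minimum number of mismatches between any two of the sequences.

Pairwise Hamming distances:
  Hap52 vs Hap391: 2
  Hap52 vs Hap319: 4
  Hap391 vs Hap319: 3
The smallest is 2, between Hap52 and Hap391.

2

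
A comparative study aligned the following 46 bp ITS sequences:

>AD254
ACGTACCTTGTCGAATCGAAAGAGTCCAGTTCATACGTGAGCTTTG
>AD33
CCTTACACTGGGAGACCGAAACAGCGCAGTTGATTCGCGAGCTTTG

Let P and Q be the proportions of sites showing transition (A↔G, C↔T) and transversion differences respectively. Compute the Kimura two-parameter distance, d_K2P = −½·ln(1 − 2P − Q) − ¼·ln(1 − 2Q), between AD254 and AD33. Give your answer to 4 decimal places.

Differing sites — 1:A/C (Tv); 3:G/T (Tv); 7:C/A (Tv); 8:T/C (Ti); 11:T/G (Tv); 12:C/G (Tv); 13:G/A (Ti); 14:A/G (Ti); 16:T/C (Ti); 22:G/C (Tv); 25:T/C (Ti); 26:C/G (Tv); 32:C/G (Tv); 35:A/T (Tv); 38:T/C (Ti).
Of the 15 differences, 6 transitions and 9 transversions over 46 sites: P = 6/46 = 0.130435, Q = 9/46 = 0.195652.
d = −0.5·ln(0.543478) − 0.25·ln(0.608696) = −0.5·(-0.609766) − 0.25·(-0.496436) = 0.4290.

0.4290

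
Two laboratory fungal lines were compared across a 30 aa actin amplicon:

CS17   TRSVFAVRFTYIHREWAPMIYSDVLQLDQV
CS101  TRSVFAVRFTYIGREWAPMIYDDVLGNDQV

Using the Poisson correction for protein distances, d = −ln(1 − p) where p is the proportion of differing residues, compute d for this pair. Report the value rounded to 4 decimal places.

0.1431

The sequences differ at positions 13 (H/G), 22 (S/D), 26 (Q/G), 27 (L/N).
p = 4/30 = 0.133333.
d = −ln(1 − 0.133333) = −ln(0.866667) = 0.1431.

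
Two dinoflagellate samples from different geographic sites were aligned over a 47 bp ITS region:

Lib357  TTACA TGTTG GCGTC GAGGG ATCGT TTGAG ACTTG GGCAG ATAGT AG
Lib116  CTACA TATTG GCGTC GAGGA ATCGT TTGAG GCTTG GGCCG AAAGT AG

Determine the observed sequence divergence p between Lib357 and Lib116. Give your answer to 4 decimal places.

Differing sites — 1:T/C; 7:G/A; 20:G/A; 31:A/G; 39:A/C; 42:T/A.
There are 6 differences over 47 sites, so p = 6/47 = 0.1277.

0.1277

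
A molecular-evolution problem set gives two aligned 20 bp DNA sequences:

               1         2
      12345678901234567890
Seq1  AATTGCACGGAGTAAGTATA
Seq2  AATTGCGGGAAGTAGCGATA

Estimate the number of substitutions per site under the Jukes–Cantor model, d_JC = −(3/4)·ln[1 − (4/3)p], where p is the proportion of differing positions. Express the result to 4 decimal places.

The sequences differ at positions 7 (A/G), 8 (C/G), 10 (G/A), 15 (A/G), 16 (G/C), 17 (T/G).
p = 6/20 = 0.300000.
d = −0.75 · ln(1 − (4/3)·0.300000) = −0.75 · ln(0.600000) = −0.75 · (-0.510826) = 0.3831.

0.3831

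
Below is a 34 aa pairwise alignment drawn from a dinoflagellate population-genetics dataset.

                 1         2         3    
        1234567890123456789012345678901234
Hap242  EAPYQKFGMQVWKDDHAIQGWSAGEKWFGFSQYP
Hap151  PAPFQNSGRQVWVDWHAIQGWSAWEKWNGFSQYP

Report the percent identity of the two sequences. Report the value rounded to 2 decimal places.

73.53%

Mismatches occur at site 1 (E→P), site 4 (Y→F), site 6 (K→N), site 7 (F→S), site 9 (M→R), site 13 (K→V), site 15 (D→W), site 24 (G→W), site 28 (F→N).
25 of the 34 sites match, so the percent identity is 25/34 × 100 = 73.53%.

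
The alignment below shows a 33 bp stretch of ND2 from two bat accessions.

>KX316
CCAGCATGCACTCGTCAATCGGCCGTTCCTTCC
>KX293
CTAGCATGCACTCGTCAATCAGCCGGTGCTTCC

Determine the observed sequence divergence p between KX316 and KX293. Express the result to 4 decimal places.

Mismatches occur at site 2 (C→T), site 21 (G→A), site 26 (T→G), site 28 (C→G).
There are 4 differences over 33 sites, so p = 4/33 = 0.1212.

0.1212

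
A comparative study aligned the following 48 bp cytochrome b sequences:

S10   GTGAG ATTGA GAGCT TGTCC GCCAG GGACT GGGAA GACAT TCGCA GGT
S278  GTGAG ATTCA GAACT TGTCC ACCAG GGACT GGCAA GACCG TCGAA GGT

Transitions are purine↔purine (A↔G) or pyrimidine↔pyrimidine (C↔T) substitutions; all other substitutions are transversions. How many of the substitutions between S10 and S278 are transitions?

2

The sequences differ at positions 9 (G/C, transversion), 13 (G/A, transition), 21 (G/A, transition), 33 (G/C, transversion), 39 (A/C, transversion), 40 (T/G, transversion), 44 (C/A, transversion).
Of the 7 differences, 2 transitions and 5 transversions, so the answer is 2.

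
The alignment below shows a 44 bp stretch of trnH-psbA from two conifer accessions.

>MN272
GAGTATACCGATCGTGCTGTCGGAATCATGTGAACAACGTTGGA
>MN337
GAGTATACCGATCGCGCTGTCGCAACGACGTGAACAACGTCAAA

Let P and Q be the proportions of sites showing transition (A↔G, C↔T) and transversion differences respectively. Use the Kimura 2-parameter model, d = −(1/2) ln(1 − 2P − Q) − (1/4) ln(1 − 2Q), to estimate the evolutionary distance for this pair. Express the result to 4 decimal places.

Differing sites — 15:T/C (Ti); 23:G/C (Tv); 26:T/C (Ti); 27:C/G (Tv); 29:T/C (Ti); 41:T/C (Ti); 42:G/A (Ti); 43:G/A (Ti).
Of the 8 differences, 6 transitions and 2 transversions over 44 sites: P = 6/44 = 0.136364, Q = 2/44 = 0.045455.
d = −0.5·ln(0.681817) − 0.25·ln(0.909090) = −0.5·(-0.382994) − 0.25·(-0.095311) = 0.2153.

0.2153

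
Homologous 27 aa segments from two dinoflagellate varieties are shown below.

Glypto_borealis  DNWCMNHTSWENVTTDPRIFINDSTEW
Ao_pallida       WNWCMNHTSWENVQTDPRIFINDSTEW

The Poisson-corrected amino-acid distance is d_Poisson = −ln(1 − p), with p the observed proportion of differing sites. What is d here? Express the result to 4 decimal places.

0.0770

The sequences differ at positions 1 (D/W), 14 (T/Q).
p = 2/27 = 0.074074.
d = −ln(1 − 0.074074) = −ln(0.925926) = 0.0770.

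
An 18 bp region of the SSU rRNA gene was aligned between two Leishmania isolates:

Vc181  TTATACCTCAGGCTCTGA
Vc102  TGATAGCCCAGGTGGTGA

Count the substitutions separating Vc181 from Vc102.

Differing sites — 2:T/G; 6:C/G; 8:T/C; 13:C/T; 14:T/G; 15:C/G.
That gives 6 mismatches out of 18 aligned sites, so the Hamming distance is 6.

6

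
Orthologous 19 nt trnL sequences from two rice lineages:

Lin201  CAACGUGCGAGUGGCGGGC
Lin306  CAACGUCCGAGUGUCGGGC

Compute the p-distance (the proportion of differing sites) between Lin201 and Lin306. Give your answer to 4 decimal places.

The sequences differ at positions 7 (G/C), 14 (G/U).
There are 2 differences over 19 sites, so p = 2/19 = 0.1053.

0.1053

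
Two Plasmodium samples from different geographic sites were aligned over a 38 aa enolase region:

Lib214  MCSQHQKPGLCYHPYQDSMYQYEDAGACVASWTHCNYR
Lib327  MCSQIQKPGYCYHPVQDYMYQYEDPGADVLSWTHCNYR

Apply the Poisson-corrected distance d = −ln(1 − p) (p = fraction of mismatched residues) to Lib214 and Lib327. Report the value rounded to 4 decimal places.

Differing sites — 5:H/I; 10:L/Y; 15:Y/V; 18:S/Y; 25:A/P; 28:C/D; 30:A/L.
p = 7/38 = 0.184211.
d = −ln(1 − 0.184211) = −ln(0.815789) = 0.2036.

0.2036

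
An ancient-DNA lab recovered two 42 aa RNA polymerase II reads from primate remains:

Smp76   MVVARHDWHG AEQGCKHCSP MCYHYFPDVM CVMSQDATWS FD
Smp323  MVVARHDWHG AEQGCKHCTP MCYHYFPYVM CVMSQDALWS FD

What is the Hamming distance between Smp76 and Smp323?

3

Differing sites — 19:S/T; 28:D/Y; 38:T/L.
That gives 3 mismatches out of 42 aligned sites, so the Hamming distance is 3.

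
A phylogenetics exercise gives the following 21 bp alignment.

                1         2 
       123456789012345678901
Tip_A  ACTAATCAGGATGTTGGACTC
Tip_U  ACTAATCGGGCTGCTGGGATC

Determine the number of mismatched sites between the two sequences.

The sequences differ at positions 8 (A/G), 11 (A/C), 14 (T/C), 18 (A/G), 19 (C/A).
That gives 5 mismatches out of 21 aligned sites, so the Hamming distance is 5.

5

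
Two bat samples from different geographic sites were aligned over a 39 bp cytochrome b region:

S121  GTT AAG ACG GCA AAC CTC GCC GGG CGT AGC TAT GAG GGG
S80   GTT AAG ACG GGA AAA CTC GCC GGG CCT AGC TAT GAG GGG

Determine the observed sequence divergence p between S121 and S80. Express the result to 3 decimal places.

The sequences differ at positions 11 (C/G), 15 (C/A), 26 (G/C).
There are 3 differences over 39 sites, so p = 3/39 = 0.077.

0.077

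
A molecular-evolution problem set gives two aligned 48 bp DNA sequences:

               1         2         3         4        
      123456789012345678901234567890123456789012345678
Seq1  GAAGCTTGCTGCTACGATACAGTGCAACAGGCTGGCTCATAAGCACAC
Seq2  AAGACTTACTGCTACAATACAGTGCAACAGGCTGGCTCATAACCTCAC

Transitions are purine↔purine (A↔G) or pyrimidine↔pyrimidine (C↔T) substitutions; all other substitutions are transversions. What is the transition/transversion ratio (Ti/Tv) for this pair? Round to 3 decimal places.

Mismatches occur at site 1 (G/A, transition), site 3 (A/G, transition), site 4 (G/A, transition), site 8 (G/A, transition), site 16 (G/A, transition), site 43 (G/C, transversion), site 45 (A/T, transversion).
Of the 7 differences, 5 transitions and 2 transversions, so Ti/Tv = 5/2 = 2.500.

2.500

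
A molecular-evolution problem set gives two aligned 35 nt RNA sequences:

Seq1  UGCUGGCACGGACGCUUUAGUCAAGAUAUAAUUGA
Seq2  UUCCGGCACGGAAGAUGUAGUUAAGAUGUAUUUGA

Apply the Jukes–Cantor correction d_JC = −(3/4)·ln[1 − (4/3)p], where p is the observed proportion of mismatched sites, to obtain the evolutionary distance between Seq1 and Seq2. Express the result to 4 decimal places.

0.2726

The sequences differ at positions 2 (G/U), 4 (U/C), 13 (C/A), 15 (C/A), 17 (U/G), 22 (C/U), 28 (A/G), 31 (A/U).
p = 8/35 = 0.228571.
d = −0.75 · ln(1 − (4/3)·0.228571) = −0.75 · ln(0.695239) = −0.75 · (-0.363500) = 0.2726.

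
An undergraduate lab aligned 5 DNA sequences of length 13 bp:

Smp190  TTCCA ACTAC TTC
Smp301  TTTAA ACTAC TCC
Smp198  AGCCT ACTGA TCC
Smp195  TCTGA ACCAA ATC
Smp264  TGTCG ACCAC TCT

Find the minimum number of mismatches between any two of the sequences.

3

Pairwise Hamming distances:
  Smp190 vs Smp301: 3
  Smp190 vs Smp198: 6
  Smp190 vs Smp195: 6
  Smp190 vs Smp264: 6
  Smp301 vs Smp198: 7
  Smp301 vs Smp195: 6
  Smp301 vs Smp264: 5
  Smp198 vs Smp195: 9
  Smp198 vs Smp264: 7
  Smp195 vs Smp264: 7
The smallest is 3, between Smp190 and Smp301.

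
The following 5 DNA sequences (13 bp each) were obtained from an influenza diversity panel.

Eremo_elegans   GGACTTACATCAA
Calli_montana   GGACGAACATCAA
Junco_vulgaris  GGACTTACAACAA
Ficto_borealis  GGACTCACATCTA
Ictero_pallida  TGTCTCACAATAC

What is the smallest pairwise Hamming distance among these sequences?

1

Pairwise Hamming distances:
  Eremo_elegans vs Calli_montana: 2
  Eremo_elegans vs Junco_vulgaris: 1
  Eremo_elegans vs Ficto_borealis: 2
  Eremo_elegans vs Ictero_pallida: 6
  Calli_montana vs Junco_vulgaris: 3
  Calli_montana vs Ficto_borealis: 3
  Calli_montana vs Ictero_pallida: 7
  Junco_vulgaris vs Ficto_borealis: 3
  Junco_vulgaris vs Ictero_pallida: 5
  Ficto_borealis vs Ictero_pallida: 6
The smallest is 1, between Eremo_elegans and Junco_vulgaris.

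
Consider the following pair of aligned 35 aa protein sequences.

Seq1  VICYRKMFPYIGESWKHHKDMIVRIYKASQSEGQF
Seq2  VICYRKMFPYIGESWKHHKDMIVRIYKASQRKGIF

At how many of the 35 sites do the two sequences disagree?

3

Mismatches occur at site 31 (S↔R), site 32 (E↔K), site 34 (Q↔I).
That gives 3 mismatches out of 35 aligned sites, so the Hamming distance is 3.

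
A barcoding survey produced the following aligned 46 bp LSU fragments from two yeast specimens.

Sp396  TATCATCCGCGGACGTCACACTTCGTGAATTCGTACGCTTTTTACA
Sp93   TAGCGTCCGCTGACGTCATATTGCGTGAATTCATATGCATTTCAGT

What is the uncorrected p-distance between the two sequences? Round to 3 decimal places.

Differing sites — 3:T/G; 5:A/G; 11:G/T; 19:C/T; 21:C/T; 23:T/G; 33:G/A; 36:C/T; 39:T/A; 43:T/C; 45:C/G; 46:A/T.
There are 12 differences over 46 sites, so p = 12/46 = 0.261.

0.261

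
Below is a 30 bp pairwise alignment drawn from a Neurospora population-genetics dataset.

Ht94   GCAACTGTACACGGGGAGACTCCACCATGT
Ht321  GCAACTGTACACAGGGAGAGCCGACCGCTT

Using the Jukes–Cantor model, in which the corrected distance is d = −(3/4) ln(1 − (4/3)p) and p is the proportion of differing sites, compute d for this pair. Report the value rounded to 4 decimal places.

0.2795

Differing sites — 13:G/A; 20:C/G; 21:T/C; 23:C/G; 27:A/G; 28:T/C; 29:G/T.
p = 7/30 = 0.233333.
d = −0.75 · ln(1 − (4/3)·0.233333) = −0.75 · ln(0.688889) = −0.75 · (-0.372675) = 0.2795.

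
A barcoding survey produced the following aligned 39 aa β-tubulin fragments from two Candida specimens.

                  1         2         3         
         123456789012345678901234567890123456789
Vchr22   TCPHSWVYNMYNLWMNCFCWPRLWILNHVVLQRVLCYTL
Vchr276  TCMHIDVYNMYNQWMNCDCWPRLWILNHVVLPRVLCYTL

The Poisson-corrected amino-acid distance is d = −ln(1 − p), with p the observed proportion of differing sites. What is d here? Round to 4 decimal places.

0.1671

The sequences differ at positions 3 (P/M), 5 (S/I), 6 (W/D), 13 (L/Q), 18 (F/D), 32 (Q/P).
p = 6/39 = 0.153846.
d = −ln(1 − 0.153846) = −ln(0.846154) = 0.1671.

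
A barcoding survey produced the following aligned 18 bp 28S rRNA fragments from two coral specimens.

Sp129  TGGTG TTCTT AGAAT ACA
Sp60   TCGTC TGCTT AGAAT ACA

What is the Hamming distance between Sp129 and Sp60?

3

The sequences differ at positions 2 (G/C), 5 (G/C), 7 (T/G).
That gives 3 mismatches out of 18 aligned sites, so the Hamming distance is 3.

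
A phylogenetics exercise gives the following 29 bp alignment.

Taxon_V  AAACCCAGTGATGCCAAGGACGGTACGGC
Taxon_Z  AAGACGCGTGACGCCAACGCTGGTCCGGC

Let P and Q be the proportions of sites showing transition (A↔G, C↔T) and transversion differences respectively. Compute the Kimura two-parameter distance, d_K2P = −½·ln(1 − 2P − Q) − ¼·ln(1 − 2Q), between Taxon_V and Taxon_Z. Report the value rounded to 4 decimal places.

Mismatches occur at site 3 (A→G, transition), site 4 (C→A, transversion), site 6 (C→G, transversion), site 7 (A→C, transversion), site 12 (T→C, transition), site 18 (G→C, transversion), site 20 (A→C, transversion), site 21 (C→T, transition), site 25 (A→C, transversion).
Of the 9 differences, 3 transitions and 6 transversions over 29 sites: P = 3/29 = 0.103448, Q = 6/29 = 0.206897.
d = −0.5·ln(0.586207) − 0.25·ln(0.586206) = −0.5·(-0.534082) − 0.25·(-0.534084) = 0.4006.

0.4006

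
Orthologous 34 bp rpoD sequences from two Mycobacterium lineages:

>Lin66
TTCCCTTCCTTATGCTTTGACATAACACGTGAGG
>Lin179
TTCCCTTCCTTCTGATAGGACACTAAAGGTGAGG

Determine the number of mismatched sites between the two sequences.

8

The sequences differ at positions 12 (A/C), 15 (C/A), 17 (T/A), 18 (T/G), 23 (T/C), 24 (A/T), 26 (C/A), 28 (C/G).
That gives 8 mismatches out of 34 aligned sites, so the Hamming distance is 8.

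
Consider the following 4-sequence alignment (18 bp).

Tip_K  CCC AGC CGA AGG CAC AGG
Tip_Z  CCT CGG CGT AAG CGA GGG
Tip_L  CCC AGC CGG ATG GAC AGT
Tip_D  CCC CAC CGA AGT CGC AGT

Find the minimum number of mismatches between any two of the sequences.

4

Pairwise Hamming distances:
  Tip_K vs Tip_Z: 8
  Tip_K vs Tip_L: 4
  Tip_K vs Tip_D: 5
  Tip_Z vs Tip_L: 10
  Tip_Z vs Tip_D: 9
  Tip_L vs Tip_D: 7
The smallest is 4, between Tip_K and Tip_L.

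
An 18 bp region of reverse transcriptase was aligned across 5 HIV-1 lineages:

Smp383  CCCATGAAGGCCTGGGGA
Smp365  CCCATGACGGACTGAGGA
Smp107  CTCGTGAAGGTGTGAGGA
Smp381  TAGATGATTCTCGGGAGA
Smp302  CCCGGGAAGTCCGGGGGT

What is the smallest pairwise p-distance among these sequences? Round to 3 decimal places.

Pairwise Hamming distances:
  Smp383 vs Smp365: 3
  Smp383 vs Smp107: 5
  Smp383 vs Smp381: 9
  Smp383 vs Smp302: 5
  Smp365 vs Smp107: 5
  Smp365 vs Smp381: 10
  Smp365 vs Smp302: 8
  Smp107 vs Smp381: 11
  Smp107 vs Smp302: 8
  Smp381 vs Smp302: 11
The smallest is 3 mismatches, between Smp383 and Smp365; p = 3/18 = 0.167.

0.167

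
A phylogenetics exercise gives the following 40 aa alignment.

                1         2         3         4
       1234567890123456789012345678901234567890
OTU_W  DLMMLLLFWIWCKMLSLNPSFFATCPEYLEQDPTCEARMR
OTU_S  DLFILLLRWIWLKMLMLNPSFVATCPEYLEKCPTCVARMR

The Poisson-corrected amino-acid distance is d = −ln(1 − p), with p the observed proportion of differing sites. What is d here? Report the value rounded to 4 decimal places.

0.2549

Mismatches occur at site 3 (M→F), site 4 (M→I), site 8 (F→R), site 12 (C→L), site 16 (S→M), site 22 (F→V), site 31 (Q→K), site 32 (D→C), site 36 (E→V).
p = 9/40 = 0.225000.
d = −ln(1 − 0.225000) = −ln(0.775000) = 0.2549.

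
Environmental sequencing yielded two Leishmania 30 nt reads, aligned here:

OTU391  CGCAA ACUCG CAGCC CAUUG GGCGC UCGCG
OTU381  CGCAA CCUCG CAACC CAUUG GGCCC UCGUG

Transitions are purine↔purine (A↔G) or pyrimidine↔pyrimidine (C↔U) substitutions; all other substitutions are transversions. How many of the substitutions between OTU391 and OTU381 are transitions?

Mismatches occur at site 6 (A→C, transversion), site 13 (G→A, transition), site 24 (G→C, transversion), site 29 (C→U, transition).
Of the 4 differences, 2 transitions and 2 transversions, so the answer is 2.

2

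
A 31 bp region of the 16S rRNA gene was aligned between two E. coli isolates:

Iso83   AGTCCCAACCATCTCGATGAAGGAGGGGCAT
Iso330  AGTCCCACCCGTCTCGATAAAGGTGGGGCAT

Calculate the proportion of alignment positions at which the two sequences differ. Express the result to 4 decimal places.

0.1290

The sequences differ at positions 8 (A/C), 11 (A/G), 19 (G/A), 24 (A/T).
There are 4 differences over 31 sites, so p = 4/31 = 0.1290.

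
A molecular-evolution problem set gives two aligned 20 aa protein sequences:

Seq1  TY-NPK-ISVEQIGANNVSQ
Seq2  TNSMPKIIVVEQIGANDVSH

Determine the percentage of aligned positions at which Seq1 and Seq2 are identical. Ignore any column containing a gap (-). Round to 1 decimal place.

72.2%

Excluding the 2 gap columns leaves 18 comparable sites.
The sequences differ at positions 2 (Y/N), 4 (N/M), 9 (S/V), 17 (N/D), 20 (Q/H).
13 of the 18 comparable sites match, so the percent identity is 13/18 × 100 = 72.2%.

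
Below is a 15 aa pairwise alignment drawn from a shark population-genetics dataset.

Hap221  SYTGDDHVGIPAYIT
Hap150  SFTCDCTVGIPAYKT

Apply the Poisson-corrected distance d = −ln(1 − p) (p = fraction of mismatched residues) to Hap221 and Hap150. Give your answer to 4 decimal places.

0.4055

The sequences differ at positions 2 (Y/F), 4 (G/C), 6 (D/C), 7 (H/T), 14 (I/K).
p = 5/15 = 0.333333.
d = −ln(1 − 0.333333) = −ln(0.666667) = 0.4055.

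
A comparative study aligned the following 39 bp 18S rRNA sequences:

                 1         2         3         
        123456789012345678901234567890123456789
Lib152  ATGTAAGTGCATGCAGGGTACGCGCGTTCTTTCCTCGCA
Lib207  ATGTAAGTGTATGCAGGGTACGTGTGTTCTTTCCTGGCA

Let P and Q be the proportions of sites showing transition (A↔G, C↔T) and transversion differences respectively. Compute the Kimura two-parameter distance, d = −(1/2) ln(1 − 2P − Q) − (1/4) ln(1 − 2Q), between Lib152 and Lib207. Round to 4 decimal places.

0.1121

The sequences differ at positions 10 (C/T, transition), 23 (C/T, transition), 25 (C/T, transition), 36 (C/G, transversion).
Of the 4 differences, 3 transitions and 1 transversion over 39 sites: P = 3/39 = 0.076923, Q = 1/39 = 0.025641.
d = −0.5·ln(0.820513) − 0.25·ln(0.948718) = −0.5·(-0.197826) − 0.25·(-0.052644) = 0.1121.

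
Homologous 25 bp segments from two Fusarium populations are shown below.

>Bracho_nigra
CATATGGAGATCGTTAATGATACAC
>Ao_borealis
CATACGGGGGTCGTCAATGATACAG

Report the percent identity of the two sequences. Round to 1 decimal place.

The sequences differ at positions 5 (T/C), 8 (A/G), 10 (A/G), 15 (T/C), 25 (C/G).
20 of the 25 sites match, so the percent identity is 20/25 × 100 = 80.0%.

80.0%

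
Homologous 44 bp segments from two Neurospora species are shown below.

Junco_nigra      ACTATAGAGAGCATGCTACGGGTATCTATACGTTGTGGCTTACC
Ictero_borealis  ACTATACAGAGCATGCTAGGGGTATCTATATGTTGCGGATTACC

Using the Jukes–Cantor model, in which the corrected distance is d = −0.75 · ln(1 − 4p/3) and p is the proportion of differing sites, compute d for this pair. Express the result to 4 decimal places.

Differing sites — 7:G/C; 19:C/G; 31:C/T; 36:T/C; 39:C/A.
p = 5/44 = 0.113636.
d = −0.75 · ln(1 − (4/3)·0.113636) = −0.75 · ln(0.848485) = −0.75 · (-0.164303) = 0.1232.

0.1232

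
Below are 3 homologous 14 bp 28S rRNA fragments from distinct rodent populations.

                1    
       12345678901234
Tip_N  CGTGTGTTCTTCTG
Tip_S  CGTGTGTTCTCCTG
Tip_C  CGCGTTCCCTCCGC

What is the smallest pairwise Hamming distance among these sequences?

Pairwise Hamming distances:
  Tip_N vs Tip_S: 1
  Tip_N vs Tip_C: 7
  Tip_S vs Tip_C: 6
The smallest is 1, between Tip_N and Tip_S.

1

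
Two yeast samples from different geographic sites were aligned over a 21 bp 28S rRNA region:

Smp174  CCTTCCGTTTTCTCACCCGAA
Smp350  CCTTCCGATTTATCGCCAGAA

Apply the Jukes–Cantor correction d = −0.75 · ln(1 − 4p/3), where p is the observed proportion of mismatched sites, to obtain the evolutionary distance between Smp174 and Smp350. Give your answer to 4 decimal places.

0.2197

Mismatches occur at site 8 (T/A), site 12 (C/A), site 15 (A/G), site 18 (C/A).
p = 4/21 = 0.190476.
d = −0.75 · ln(1 − (4/3)·0.190476) = −0.75 · ln(0.746032) = −0.75 · (-0.292987) = 0.2197.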